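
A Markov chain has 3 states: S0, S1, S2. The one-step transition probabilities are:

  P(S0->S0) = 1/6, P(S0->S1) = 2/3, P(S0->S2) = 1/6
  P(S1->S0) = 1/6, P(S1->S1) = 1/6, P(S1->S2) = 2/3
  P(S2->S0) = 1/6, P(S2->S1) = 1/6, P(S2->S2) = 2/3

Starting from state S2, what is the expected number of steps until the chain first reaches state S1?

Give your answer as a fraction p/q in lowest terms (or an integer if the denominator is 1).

Answer: 4

Derivation:
Let h_i = expected steps to first reach S1 from state i.
Boundary: h_S1 = 0.
First-step equations for the other states:
  h_S0 = 1 + 1/6*h_S0 + 2/3*h_S1 + 1/6*h_S2
  h_S2 = 1 + 1/6*h_S0 + 1/6*h_S1 + 2/3*h_S2

Substituting h_S1 = 0 and rearranging gives the linear system (I - Q) h = 1:
  [5/6, -1/6] . (h_S0, h_S2) = 1
  [-1/6, 1/3] . (h_S0, h_S2) = 1

Solving yields:
  h_S0 = 2
  h_S2 = 4

Starting state is S2, so the expected hitting time is h_S2 = 4.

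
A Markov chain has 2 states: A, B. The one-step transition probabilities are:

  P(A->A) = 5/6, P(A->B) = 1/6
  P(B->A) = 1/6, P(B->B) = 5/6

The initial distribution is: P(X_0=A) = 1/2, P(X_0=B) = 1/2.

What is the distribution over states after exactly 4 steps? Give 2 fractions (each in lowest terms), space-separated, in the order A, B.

Propagating the distribution step by step (d_{t+1} = d_t * P):
d_0 = (A=1/2, B=1/2)
  d_1[A] = 1/2*5/6 + 1/2*1/6 = 1/2
  d_1[B] = 1/2*1/6 + 1/2*5/6 = 1/2
d_1 = (A=1/2, B=1/2)
  d_2[A] = 1/2*5/6 + 1/2*1/6 = 1/2
  d_2[B] = 1/2*1/6 + 1/2*5/6 = 1/2
d_2 = (A=1/2, B=1/2)
  d_3[A] = 1/2*5/6 + 1/2*1/6 = 1/2
  d_3[B] = 1/2*1/6 + 1/2*5/6 = 1/2
d_3 = (A=1/2, B=1/2)
  d_4[A] = 1/2*5/6 + 1/2*1/6 = 1/2
  d_4[B] = 1/2*1/6 + 1/2*5/6 = 1/2
d_4 = (A=1/2, B=1/2)

Answer: 1/2 1/2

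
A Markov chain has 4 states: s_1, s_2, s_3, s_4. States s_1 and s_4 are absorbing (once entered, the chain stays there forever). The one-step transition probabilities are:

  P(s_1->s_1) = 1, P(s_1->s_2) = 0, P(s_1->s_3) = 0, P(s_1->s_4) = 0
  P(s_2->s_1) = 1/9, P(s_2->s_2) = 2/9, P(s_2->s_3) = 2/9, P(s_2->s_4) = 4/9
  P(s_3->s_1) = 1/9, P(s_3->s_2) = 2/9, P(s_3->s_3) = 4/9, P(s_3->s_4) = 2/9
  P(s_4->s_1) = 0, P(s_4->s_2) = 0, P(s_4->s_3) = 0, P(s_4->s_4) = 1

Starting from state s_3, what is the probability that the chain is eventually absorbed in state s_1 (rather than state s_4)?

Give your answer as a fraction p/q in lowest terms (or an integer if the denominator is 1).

Answer: 9/31

Derivation:
Let a_i = P(absorbed in s_1 | start in state i).
Boundary conditions: a_s_1 = 1, a_s_4 = 0.
For each transient state i, a_i = sum_j P(i->j) * a_j:
  a_s_2 = 1/9*a_s_1 + 2/9*a_s_2 + 2/9*a_s_3 + 4/9*a_s_4
  a_s_3 = 1/9*a_s_1 + 2/9*a_s_2 + 4/9*a_s_3 + 2/9*a_s_4

Substituting a_s_1 = 1 and a_s_4 = 0, rearrange to (I - Q) a = r where r[i] = P(i -> s_1):
  [7/9, -2/9] . (a_s_2, a_s_3) = 1/9
  [-2/9, 5/9] . (a_s_2, a_s_3) = 1/9

Solving yields:
  a_s_2 = 7/31
  a_s_3 = 9/31

Starting state is s_3, so the absorption probability is a_s_3 = 9/31.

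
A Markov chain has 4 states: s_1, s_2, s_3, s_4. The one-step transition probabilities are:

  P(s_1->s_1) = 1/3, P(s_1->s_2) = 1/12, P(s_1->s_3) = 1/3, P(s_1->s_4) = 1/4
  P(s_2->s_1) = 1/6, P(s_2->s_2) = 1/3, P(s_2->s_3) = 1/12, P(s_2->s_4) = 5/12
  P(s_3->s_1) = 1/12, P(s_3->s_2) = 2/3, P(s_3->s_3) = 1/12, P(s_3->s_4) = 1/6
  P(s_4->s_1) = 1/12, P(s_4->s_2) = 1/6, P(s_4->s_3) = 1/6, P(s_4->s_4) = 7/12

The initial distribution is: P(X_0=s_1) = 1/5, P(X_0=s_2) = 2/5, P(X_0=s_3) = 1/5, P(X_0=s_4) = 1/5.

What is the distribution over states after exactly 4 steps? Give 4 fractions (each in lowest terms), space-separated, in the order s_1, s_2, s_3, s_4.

Propagating the distribution step by step (d_{t+1} = d_t * P):
d_0 = (s_1=1/5, s_2=2/5, s_3=1/5, s_4=1/5)
  d_1[s_1] = 1/5*1/3 + 2/5*1/6 + 1/5*1/12 + 1/5*1/12 = 1/6
  d_1[s_2] = 1/5*1/12 + 2/5*1/3 + 1/5*2/3 + 1/5*1/6 = 19/60
  d_1[s_3] = 1/5*1/3 + 2/5*1/12 + 1/5*1/12 + 1/5*1/6 = 3/20
  d_1[s_4] = 1/5*1/4 + 2/5*5/12 + 1/5*1/6 + 1/5*7/12 = 11/30
d_1 = (s_1=1/6, s_2=19/60, s_3=3/20, s_4=11/30)
  d_2[s_1] = 1/6*1/3 + 19/60*1/6 + 3/20*1/12 + 11/30*1/12 = 109/720
  d_2[s_2] = 1/6*1/12 + 19/60*1/3 + 3/20*2/3 + 11/30*1/6 = 101/360
  d_2[s_3] = 1/6*1/3 + 19/60*1/12 + 3/20*1/12 + 11/30*1/6 = 7/45
  d_2[s_4] = 1/6*1/4 + 19/60*5/12 + 3/20*1/6 + 11/30*7/12 = 33/80
d_2 = (s_1=109/720, s_2=101/360, s_3=7/45, s_4=33/80)
  d_3[s_1] = 109/720*1/3 + 101/360*1/6 + 7/45*1/12 + 33/80*1/12 = 1249/8640
  d_3[s_2] = 109/720*1/12 + 101/360*1/3 + 7/45*2/3 + 33/80*1/6 = 2407/8640
  d_3[s_3] = 109/720*1/3 + 101/360*1/12 + 7/45*1/12 + 33/80*1/6 = 7/45
  d_3[s_4] = 109/720*1/4 + 101/360*5/12 + 7/45*1/6 + 33/80*7/12 = 91/216
d_3 = (s_1=1249/8640, s_2=2407/8640, s_3=7/45, s_4=91/216)
  d_4[s_1] = 1249/8640*1/3 + 2407/8640*1/6 + 7/45*1/12 + 91/216*1/12 = 7397/51840
  d_4[s_2] = 1249/8640*1/12 + 2407/8640*1/3 + 7/45*2/3 + 91/216*1/6 = 28909/103680
  d_4[s_3] = 1249/8640*1/3 + 2407/8640*1/12 + 7/45*1/12 + 91/216*1/6 = 16027/103680
  d_4[s_4] = 1249/8640*1/4 + 2407/8640*5/12 + 7/45*1/6 + 91/216*7/12 = 1465/3456
d_4 = (s_1=7397/51840, s_2=28909/103680, s_3=16027/103680, s_4=1465/3456)

Answer: 7397/51840 28909/103680 16027/103680 1465/3456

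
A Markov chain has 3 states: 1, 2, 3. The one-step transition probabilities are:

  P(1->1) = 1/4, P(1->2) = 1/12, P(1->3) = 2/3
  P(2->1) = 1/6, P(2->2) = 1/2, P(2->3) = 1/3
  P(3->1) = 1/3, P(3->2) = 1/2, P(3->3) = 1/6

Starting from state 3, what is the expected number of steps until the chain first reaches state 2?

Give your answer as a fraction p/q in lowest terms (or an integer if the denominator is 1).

Answer: 78/29

Derivation:
Let h_i = expected steps to first reach 2 from state i.
Boundary: h_2 = 0.
First-step equations for the other states:
  h_1 = 1 + 1/4*h_1 + 1/12*h_2 + 2/3*h_3
  h_3 = 1 + 1/3*h_1 + 1/2*h_2 + 1/6*h_3

Substituting h_2 = 0 and rearranging gives the linear system (I - Q) h = 1:
  [3/4, -2/3] . (h_1, h_3) = 1
  [-1/3, 5/6] . (h_1, h_3) = 1

Solving yields:
  h_1 = 108/29
  h_3 = 78/29

Starting state is 3, so the expected hitting time is h_3 = 78/29.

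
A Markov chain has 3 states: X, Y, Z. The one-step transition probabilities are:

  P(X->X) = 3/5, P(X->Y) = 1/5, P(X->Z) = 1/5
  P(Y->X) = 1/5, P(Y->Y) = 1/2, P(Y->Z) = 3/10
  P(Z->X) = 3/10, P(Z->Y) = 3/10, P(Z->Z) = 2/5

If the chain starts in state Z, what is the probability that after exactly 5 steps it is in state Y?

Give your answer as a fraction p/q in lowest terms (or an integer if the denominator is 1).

Computing P^5 by repeated multiplication:
P^1 =
  X: [3/5, 1/5, 1/5]
  Y: [1/5, 1/2, 3/10]
  Z: [3/10, 3/10, 2/5]
P^2 =
  X: [23/50, 7/25, 13/50]
  Y: [31/100, 19/50, 31/100]
  Z: [9/25, 33/100, 31/100]
P^3 =
  X: [41/100, 31/100, 7/25]
  Y: [71/200, 69/200, 3/10]
  Z: [3/8, 33/100, 59/200]
P^4 =
  X: [49/125, 321/1000, 287/1000]
  Y: [93/250, 667/2000, 589/2000]
  Z: [759/2000, 657/2000, 73/250]
P^5 =
  X: [771/2000, 13/40, 579/2000]
  Y: [1513/4000, 659/2000, 1169/4000]
  Z: [381/1000, 1311/4000, 233/800]

(P^5)[Z -> Y] = 1311/4000

Answer: 1311/4000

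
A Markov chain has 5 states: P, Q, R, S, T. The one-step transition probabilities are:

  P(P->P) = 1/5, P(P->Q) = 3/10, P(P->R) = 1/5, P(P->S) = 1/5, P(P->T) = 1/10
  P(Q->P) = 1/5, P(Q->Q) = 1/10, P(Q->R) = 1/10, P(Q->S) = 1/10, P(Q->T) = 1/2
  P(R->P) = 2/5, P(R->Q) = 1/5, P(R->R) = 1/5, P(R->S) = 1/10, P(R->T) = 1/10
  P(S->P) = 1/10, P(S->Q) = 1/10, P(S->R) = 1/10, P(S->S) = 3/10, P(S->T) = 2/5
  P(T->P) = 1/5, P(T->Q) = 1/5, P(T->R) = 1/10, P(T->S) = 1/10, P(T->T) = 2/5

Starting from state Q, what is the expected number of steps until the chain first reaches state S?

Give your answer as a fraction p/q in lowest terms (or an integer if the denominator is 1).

Answer: 220/27

Derivation:
Let h_i = expected steps to first reach S from state i.
Boundary: h_S = 0.
First-step equations for the other states:
  h_P = 1 + 1/5*h_P + 3/10*h_Q + 1/5*h_R + 1/5*h_S + 1/10*h_T
  h_Q = 1 + 1/5*h_P + 1/10*h_Q + 1/10*h_R + 1/10*h_S + 1/2*h_T
  h_R = 1 + 2/5*h_P + 1/5*h_Q + 1/5*h_R + 1/10*h_S + 1/10*h_T
  h_T = 1 + 1/5*h_P + 1/5*h_Q + 1/10*h_R + 1/10*h_S + 2/5*h_T

Substituting h_S = 0 and rearranging gives the linear system (I - Q) h = 1:
  [4/5, -3/10, -1/5, -1/10] . (h_P, h_Q, h_R, h_T) = 1
  [-1/5, 9/10, -1/10, -1/2] . (h_P, h_Q, h_R, h_T) = 1
  [-2/5, -1/5, 4/5, -1/10] . (h_P, h_Q, h_R, h_T) = 1
  [-1/5, -1/5, -1/10, 3/5] . (h_P, h_Q, h_R, h_T) = 1

Solving yields:
  h_P = 395/54
  h_Q = 220/27
  h_R = 215/27
  h_T = 220/27

Starting state is Q, so the expected hitting time is h_Q = 220/27.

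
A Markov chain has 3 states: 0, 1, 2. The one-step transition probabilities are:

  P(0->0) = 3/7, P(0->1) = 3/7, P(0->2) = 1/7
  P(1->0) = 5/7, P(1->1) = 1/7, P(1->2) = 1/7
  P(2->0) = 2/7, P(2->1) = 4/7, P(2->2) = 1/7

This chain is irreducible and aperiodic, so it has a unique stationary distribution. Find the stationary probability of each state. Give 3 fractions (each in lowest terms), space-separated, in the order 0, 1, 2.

The stationary distribution satisfies pi = pi * P, i.e.:
  pi_0 = 3/7*pi_0 + 5/7*pi_1 + 2/7*pi_2
  pi_1 = 3/7*pi_0 + 1/7*pi_1 + 4/7*pi_2
  pi_2 = 1/7*pi_0 + 1/7*pi_1 + 1/7*pi_2
with normalization: pi_0 + pi_1 + pi_2 = 1.

Using the first 2 balance equations plus normalization, the linear system A*pi = b is:
  [-4/7, 5/7, 2/7] . pi = 0
  [3/7, -6/7, 4/7] . pi = 0
  [1, 1, 1] . pi = 1

Solving yields:
  pi_0 = 32/63
  pi_1 = 22/63
  pi_2 = 1/7

Verification (pi * P):
  32/63*3/7 + 22/63*5/7 + 1/7*2/7 = 32/63 = pi_0  (ok)
  32/63*3/7 + 22/63*1/7 + 1/7*4/7 = 22/63 = pi_1  (ok)
  32/63*1/7 + 22/63*1/7 + 1/7*1/7 = 1/7 = pi_2  (ok)

Answer: 32/63 22/63 1/7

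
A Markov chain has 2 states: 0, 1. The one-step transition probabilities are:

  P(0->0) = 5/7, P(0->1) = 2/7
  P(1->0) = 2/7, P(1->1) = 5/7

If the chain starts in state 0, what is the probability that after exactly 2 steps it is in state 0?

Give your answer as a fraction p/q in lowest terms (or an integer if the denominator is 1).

Answer: 29/49

Derivation:
Computing P^2 by repeated multiplication:
P^1 =
  0: [5/7, 2/7]
  1: [2/7, 5/7]
P^2 =
  0: [29/49, 20/49]
  1: [20/49, 29/49]

(P^2)[0 -> 0] = 29/49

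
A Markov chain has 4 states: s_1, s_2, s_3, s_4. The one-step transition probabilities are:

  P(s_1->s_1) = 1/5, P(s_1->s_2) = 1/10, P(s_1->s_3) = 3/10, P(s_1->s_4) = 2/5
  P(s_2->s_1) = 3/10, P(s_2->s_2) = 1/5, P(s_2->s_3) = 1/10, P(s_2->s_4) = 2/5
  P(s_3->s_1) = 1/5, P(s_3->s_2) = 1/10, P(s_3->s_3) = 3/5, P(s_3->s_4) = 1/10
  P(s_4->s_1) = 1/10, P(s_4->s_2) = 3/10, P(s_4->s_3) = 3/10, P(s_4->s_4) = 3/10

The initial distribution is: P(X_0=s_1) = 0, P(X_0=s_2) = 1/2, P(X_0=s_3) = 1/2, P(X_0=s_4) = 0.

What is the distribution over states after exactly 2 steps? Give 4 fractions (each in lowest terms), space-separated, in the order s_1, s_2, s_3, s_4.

Answer: 19/100 33/200 3/8 27/100

Derivation:
Propagating the distribution step by step (d_{t+1} = d_t * P):
d_0 = (s_1=0, s_2=1/2, s_3=1/2, s_4=0)
  d_1[s_1] = 0*1/5 + 1/2*3/10 + 1/2*1/5 + 0*1/10 = 1/4
  d_1[s_2] = 0*1/10 + 1/2*1/5 + 1/2*1/10 + 0*3/10 = 3/20
  d_1[s_3] = 0*3/10 + 1/2*1/10 + 1/2*3/5 + 0*3/10 = 7/20
  d_1[s_4] = 0*2/5 + 1/2*2/5 + 1/2*1/10 + 0*3/10 = 1/4
d_1 = (s_1=1/4, s_2=3/20, s_3=7/20, s_4=1/4)
  d_2[s_1] = 1/4*1/5 + 3/20*3/10 + 7/20*1/5 + 1/4*1/10 = 19/100
  d_2[s_2] = 1/4*1/10 + 3/20*1/5 + 7/20*1/10 + 1/4*3/10 = 33/200
  d_2[s_3] = 1/4*3/10 + 3/20*1/10 + 7/20*3/5 + 1/4*3/10 = 3/8
  d_2[s_4] = 1/4*2/5 + 3/20*2/5 + 7/20*1/10 + 1/4*3/10 = 27/100
d_2 = (s_1=19/100, s_2=33/200, s_3=3/8, s_4=27/100)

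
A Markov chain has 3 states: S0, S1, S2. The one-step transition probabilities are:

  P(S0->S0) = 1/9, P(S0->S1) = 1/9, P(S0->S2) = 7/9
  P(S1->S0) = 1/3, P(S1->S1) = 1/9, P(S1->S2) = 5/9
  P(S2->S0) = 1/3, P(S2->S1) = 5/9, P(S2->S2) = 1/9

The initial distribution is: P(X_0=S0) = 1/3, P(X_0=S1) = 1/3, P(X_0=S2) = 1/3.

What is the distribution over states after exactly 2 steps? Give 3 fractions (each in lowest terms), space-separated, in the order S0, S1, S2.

Propagating the distribution step by step (d_{t+1} = d_t * P):
d_0 = (S0=1/3, S1=1/3, S2=1/3)
  d_1[S0] = 1/3*1/9 + 1/3*1/3 + 1/3*1/3 = 7/27
  d_1[S1] = 1/3*1/9 + 1/3*1/9 + 1/3*5/9 = 7/27
  d_1[S2] = 1/3*7/9 + 1/3*5/9 + 1/3*1/9 = 13/27
d_1 = (S0=7/27, S1=7/27, S2=13/27)
  d_2[S0] = 7/27*1/9 + 7/27*1/3 + 13/27*1/3 = 67/243
  d_2[S1] = 7/27*1/9 + 7/27*1/9 + 13/27*5/9 = 79/243
  d_2[S2] = 7/27*7/9 + 7/27*5/9 + 13/27*1/9 = 97/243
d_2 = (S0=67/243, S1=79/243, S2=97/243)

Answer: 67/243 79/243 97/243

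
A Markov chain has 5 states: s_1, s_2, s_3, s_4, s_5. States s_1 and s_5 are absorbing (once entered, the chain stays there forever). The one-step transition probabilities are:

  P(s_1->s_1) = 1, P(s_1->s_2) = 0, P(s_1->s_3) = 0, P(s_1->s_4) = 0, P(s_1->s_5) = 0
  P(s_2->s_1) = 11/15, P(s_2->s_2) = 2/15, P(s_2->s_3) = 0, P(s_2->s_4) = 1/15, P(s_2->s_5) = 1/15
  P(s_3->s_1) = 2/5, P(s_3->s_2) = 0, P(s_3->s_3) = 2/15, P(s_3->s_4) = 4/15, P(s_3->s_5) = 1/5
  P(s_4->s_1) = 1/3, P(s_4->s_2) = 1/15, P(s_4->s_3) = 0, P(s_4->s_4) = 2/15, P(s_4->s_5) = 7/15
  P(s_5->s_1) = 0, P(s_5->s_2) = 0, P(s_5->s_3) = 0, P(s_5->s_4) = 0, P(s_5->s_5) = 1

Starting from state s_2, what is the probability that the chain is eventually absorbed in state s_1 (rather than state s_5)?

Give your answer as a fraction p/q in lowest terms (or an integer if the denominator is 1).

Answer: 37/42

Derivation:
Let a_i = P(absorbed in s_1 | start in state i).
Boundary conditions: a_s_1 = 1, a_s_5 = 0.
For each transient state i, a_i = sum_j P(i->j) * a_j:
  a_s_2 = 11/15*a_s_1 + 2/15*a_s_2 + 0*a_s_3 + 1/15*a_s_4 + 1/15*a_s_5
  a_s_3 = 2/5*a_s_1 + 0*a_s_2 + 2/15*a_s_3 + 4/15*a_s_4 + 1/5*a_s_5
  a_s_4 = 1/3*a_s_1 + 1/15*a_s_2 + 0*a_s_3 + 2/15*a_s_4 + 7/15*a_s_5

Substituting a_s_1 = 1 and a_s_5 = 0, rearrange to (I - Q) a = r where r[i] = P(i -> s_1):
  [13/15, 0, -1/15] . (a_s_2, a_s_3, a_s_4) = 11/15
  [0, 13/15, -4/15] . (a_s_2, a_s_3, a_s_4) = 2/5
  [-1/15, 0, 13/15] . (a_s_2, a_s_3, a_s_4) = 1/3

Solving yields:
  a_s_2 = 37/42
  a_s_3 = 164/273
  a_s_4 = 19/42

Starting state is s_2, so the absorption probability is a_s_2 = 37/42.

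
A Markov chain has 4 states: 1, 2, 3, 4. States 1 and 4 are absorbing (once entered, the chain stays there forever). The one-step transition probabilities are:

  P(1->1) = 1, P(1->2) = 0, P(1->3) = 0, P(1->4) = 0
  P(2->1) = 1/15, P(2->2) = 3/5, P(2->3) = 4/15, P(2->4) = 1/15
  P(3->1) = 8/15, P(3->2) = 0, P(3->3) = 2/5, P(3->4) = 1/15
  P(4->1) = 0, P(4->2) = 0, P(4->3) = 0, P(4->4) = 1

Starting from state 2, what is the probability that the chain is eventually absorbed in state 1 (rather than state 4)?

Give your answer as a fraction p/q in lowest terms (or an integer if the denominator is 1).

Let a_i = P(absorbed in 1 | start in state i).
Boundary conditions: a_1 = 1, a_4 = 0.
For each transient state i, a_i = sum_j P(i->j) * a_j:
  a_2 = 1/15*a_1 + 3/5*a_2 + 4/15*a_3 + 1/15*a_4
  a_3 = 8/15*a_1 + 0*a_2 + 2/5*a_3 + 1/15*a_4

Substituting a_1 = 1 and a_4 = 0, rearrange to (I - Q) a = r where r[i] = P(i -> 1):
  [2/5, -4/15] . (a_2, a_3) = 1/15
  [0, 3/5] . (a_2, a_3) = 8/15

Solving yields:
  a_2 = 41/54
  a_3 = 8/9

Starting state is 2, so the absorption probability is a_2 = 41/54.

Answer: 41/54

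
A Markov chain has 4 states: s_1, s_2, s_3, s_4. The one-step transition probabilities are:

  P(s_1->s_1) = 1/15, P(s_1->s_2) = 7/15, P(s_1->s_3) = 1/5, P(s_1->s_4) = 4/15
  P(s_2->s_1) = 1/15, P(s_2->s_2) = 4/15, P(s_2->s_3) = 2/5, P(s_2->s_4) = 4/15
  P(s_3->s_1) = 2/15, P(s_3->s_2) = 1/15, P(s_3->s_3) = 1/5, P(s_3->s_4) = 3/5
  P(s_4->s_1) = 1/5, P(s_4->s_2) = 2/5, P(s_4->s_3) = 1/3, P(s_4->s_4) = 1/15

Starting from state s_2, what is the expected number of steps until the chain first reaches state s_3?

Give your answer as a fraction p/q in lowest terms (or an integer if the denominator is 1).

Let h_i = expected steps to first reach s_3 from state i.
Boundary: h_s_3 = 0.
First-step equations for the other states:
  h_s_1 = 1 + 1/15*h_s_1 + 7/15*h_s_2 + 1/5*h_s_3 + 4/15*h_s_4
  h_s_2 = 1 + 1/15*h_s_1 + 4/15*h_s_2 + 2/5*h_s_3 + 4/15*h_s_4
  h_s_4 = 1 + 1/5*h_s_1 + 2/5*h_s_2 + 1/3*h_s_3 + 1/15*h_s_4

Substituting h_s_3 = 0 and rearranging gives the linear system (I - Q) h = 1:
  [14/15, -7/15, -4/15] . (h_s_1, h_s_2, h_s_4) = 1
  [-1/15, 11/15, -4/15] . (h_s_1, h_s_2, h_s_4) = 1
  [-1/5, -2/5, 14/15] . (h_s_1, h_s_2, h_s_4) = 1

Solving yields:
  h_s_1 = 810/247
  h_s_2 = 675/247
  h_s_4 = 1455/494

Starting state is s_2, so the expected hitting time is h_s_2 = 675/247.

Answer: 675/247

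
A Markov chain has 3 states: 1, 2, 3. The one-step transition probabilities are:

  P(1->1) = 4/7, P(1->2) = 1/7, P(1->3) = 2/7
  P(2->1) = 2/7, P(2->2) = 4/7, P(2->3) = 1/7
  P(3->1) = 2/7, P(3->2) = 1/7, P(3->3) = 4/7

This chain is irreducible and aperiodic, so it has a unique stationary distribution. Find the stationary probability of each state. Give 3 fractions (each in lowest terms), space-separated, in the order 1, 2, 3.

Answer: 2/5 1/4 7/20

Derivation:
The stationary distribution satisfies pi = pi * P, i.e.:
  pi_1 = 4/7*pi_1 + 2/7*pi_2 + 2/7*pi_3
  pi_2 = 1/7*pi_1 + 4/7*pi_2 + 1/7*pi_3
  pi_3 = 2/7*pi_1 + 1/7*pi_2 + 4/7*pi_3
with normalization: pi_1 + pi_2 + pi_3 = 1.

Using the first 2 balance equations plus normalization, the linear system A*pi = b is:
  [-3/7, 2/7, 2/7] . pi = 0
  [1/7, -3/7, 1/7] . pi = 0
  [1, 1, 1] . pi = 1

Solving yields:
  pi_1 = 2/5
  pi_2 = 1/4
  pi_3 = 7/20

Verification (pi * P):
  2/5*4/7 + 1/4*2/7 + 7/20*2/7 = 2/5 = pi_1  (ok)
  2/5*1/7 + 1/4*4/7 + 7/20*1/7 = 1/4 = pi_2  (ok)
  2/5*2/7 + 1/4*1/7 + 7/20*4/7 = 7/20 = pi_3  (ok)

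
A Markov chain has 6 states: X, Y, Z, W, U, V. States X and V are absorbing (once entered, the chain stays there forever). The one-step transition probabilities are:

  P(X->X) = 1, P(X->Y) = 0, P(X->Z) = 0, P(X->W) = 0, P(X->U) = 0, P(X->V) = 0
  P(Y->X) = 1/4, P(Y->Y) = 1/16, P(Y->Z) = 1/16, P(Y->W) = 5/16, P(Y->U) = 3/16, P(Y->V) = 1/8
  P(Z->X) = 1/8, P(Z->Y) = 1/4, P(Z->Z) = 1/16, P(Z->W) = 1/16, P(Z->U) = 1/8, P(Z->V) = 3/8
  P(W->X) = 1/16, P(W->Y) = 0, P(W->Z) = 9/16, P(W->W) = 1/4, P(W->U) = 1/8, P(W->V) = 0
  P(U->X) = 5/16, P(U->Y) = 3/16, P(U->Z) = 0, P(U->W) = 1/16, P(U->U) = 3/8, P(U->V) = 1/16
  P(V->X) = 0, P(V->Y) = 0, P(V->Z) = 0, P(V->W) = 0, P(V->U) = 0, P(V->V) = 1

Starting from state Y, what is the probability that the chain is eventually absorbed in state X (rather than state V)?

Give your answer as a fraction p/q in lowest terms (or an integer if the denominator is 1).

Answer: 12540/20213

Derivation:
Let a_i = P(absorbed in X | start in state i).
Boundary conditions: a_X = 1, a_V = 0.
For each transient state i, a_i = sum_j P(i->j) * a_j:
  a_Y = 1/4*a_X + 1/16*a_Y + 1/16*a_Z + 5/16*a_W + 3/16*a_U + 1/8*a_V
  a_Z = 1/8*a_X + 1/4*a_Y + 1/16*a_Z + 1/16*a_W + 1/8*a_U + 3/8*a_V
  a_W = 1/16*a_X + 0*a_Y + 9/16*a_Z + 1/4*a_W + 1/8*a_U + 0*a_V
  a_U = 5/16*a_X + 3/16*a_Y + 0*a_Z + 1/16*a_W + 3/8*a_U + 1/16*a_V

Substituting a_X = 1 and a_V = 0, rearrange to (I - Q) a = r where r[i] = P(i -> X):
  [15/16, -1/16, -5/16, -3/16] . (a_Y, a_Z, a_W, a_U) = 1/4
  [-1/4, 15/16, -1/16, -1/8] . (a_Y, a_Z, a_W, a_U) = 1/8
  [0, -9/16, 3/4, -1/8] . (a_Y, a_Z, a_W, a_U) = 1/16
  [-3/16, 0, -1/16, 5/8] . (a_Y, a_Z, a_W, a_U) = 5/16

Solving yields:
  a_Y = 12540/20213
  a_Z = 8747/20213
  a_W = 10735/20213
  a_U = 14942/20213

Starting state is Y, so the absorption probability is a_Y = 12540/20213.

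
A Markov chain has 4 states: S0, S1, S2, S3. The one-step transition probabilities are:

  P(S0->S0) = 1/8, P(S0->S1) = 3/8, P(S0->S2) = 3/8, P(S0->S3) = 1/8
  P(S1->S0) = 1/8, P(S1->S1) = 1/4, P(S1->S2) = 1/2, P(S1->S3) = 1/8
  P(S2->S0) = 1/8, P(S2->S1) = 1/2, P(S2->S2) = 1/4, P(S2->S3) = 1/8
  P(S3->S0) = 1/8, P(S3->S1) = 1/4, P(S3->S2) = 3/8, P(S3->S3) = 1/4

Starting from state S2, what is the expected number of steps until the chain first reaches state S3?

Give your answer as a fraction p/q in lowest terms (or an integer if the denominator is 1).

Let h_i = expected steps to first reach S3 from state i.
Boundary: h_S3 = 0.
First-step equations for the other states:
  h_S0 = 1 + 1/8*h_S0 + 3/8*h_S1 + 3/8*h_S2 + 1/8*h_S3
  h_S1 = 1 + 1/8*h_S0 + 1/4*h_S1 + 1/2*h_S2 + 1/8*h_S3
  h_S2 = 1 + 1/8*h_S0 + 1/2*h_S1 + 1/4*h_S2 + 1/8*h_S3

Substituting h_S3 = 0 and rearranging gives the linear system (I - Q) h = 1:
  [7/8, -3/8, -3/8] . (h_S0, h_S1, h_S2) = 1
  [-1/8, 3/4, -1/2] . (h_S0, h_S1, h_S2) = 1
  [-1/8, -1/2, 3/4] . (h_S0, h_S1, h_S2) = 1

Solving yields:
  h_S0 = 8
  h_S1 = 8
  h_S2 = 8

Starting state is S2, so the expected hitting time is h_S2 = 8.

Answer: 8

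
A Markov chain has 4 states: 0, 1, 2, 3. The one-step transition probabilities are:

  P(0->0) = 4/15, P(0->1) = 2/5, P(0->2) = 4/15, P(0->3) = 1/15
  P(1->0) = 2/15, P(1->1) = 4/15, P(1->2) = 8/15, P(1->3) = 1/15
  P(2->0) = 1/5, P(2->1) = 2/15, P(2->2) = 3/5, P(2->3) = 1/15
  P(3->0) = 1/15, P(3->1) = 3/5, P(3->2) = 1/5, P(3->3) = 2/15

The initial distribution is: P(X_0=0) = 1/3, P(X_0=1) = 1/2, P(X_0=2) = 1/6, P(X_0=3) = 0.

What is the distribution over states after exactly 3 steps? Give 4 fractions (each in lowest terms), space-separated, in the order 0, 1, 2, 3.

Answer: 251/1350 842/3375 3329/6750 241/3375

Derivation:
Propagating the distribution step by step (d_{t+1} = d_t * P):
d_0 = (0=1/3, 1=1/2, 2=1/6, 3=0)
  d_1[0] = 1/3*4/15 + 1/2*2/15 + 1/6*1/5 + 0*1/15 = 17/90
  d_1[1] = 1/3*2/5 + 1/2*4/15 + 1/6*2/15 + 0*3/5 = 13/45
  d_1[2] = 1/3*4/15 + 1/2*8/15 + 1/6*3/5 + 0*1/5 = 41/90
  d_1[3] = 1/3*1/15 + 1/2*1/15 + 1/6*1/15 + 0*2/15 = 1/15
d_1 = (0=17/90, 1=13/45, 2=41/90, 3=1/15)
  d_2[0] = 17/90*4/15 + 13/45*2/15 + 41/90*1/5 + 1/15*1/15 = 83/450
  d_2[1] = 17/90*2/5 + 13/45*4/15 + 41/90*2/15 + 1/15*3/5 = 19/75
  d_2[2] = 17/90*4/15 + 13/45*8/15 + 41/90*3/5 + 1/15*1/5 = 221/450
  d_2[3] = 17/90*1/15 + 13/45*1/15 + 41/90*1/15 + 1/15*2/15 = 16/225
d_2 = (0=83/450, 1=19/75, 2=221/450, 3=16/225)
  d_3[0] = 83/450*4/15 + 19/75*2/15 + 221/450*1/5 + 16/225*1/15 = 251/1350
  d_3[1] = 83/450*2/5 + 19/75*4/15 + 221/450*2/15 + 16/225*3/5 = 842/3375
  d_3[2] = 83/450*4/15 + 19/75*8/15 + 221/450*3/5 + 16/225*1/5 = 3329/6750
  d_3[3] = 83/450*1/15 + 19/75*1/15 + 221/450*1/15 + 16/225*2/15 = 241/3375
d_3 = (0=251/1350, 1=842/3375, 2=3329/6750, 3=241/3375)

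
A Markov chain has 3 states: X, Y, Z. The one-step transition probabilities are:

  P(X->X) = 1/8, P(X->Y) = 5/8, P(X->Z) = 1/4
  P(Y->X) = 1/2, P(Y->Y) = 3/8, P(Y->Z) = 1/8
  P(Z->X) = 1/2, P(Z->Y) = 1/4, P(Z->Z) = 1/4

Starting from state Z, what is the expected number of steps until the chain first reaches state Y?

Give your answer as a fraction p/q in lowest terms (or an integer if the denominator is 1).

Let h_i = expected steps to first reach Y from state i.
Boundary: h_Y = 0.
First-step equations for the other states:
  h_X = 1 + 1/8*h_X + 5/8*h_Y + 1/4*h_Z
  h_Z = 1 + 1/2*h_X + 1/4*h_Y + 1/4*h_Z

Substituting h_Y = 0 and rearranging gives the linear system (I - Q) h = 1:
  [7/8, -1/4] . (h_X, h_Z) = 1
  [-1/2, 3/4] . (h_X, h_Z) = 1

Solving yields:
  h_X = 32/17
  h_Z = 44/17

Starting state is Z, so the expected hitting time is h_Z = 44/17.

Answer: 44/17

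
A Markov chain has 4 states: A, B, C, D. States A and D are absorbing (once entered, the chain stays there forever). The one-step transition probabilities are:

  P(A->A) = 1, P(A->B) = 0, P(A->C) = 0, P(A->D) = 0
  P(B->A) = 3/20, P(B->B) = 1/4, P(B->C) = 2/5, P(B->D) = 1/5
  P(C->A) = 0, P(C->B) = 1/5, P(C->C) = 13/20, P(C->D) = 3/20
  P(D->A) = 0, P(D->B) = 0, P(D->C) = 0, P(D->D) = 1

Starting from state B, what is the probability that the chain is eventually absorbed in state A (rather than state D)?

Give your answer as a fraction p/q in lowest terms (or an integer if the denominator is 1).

Answer: 21/73

Derivation:
Let a_i = P(absorbed in A | start in state i).
Boundary conditions: a_A = 1, a_D = 0.
For each transient state i, a_i = sum_j P(i->j) * a_j:
  a_B = 3/20*a_A + 1/4*a_B + 2/5*a_C + 1/5*a_D
  a_C = 0*a_A + 1/5*a_B + 13/20*a_C + 3/20*a_D

Substituting a_A = 1 and a_D = 0, rearrange to (I - Q) a = r where r[i] = P(i -> A):
  [3/4, -2/5] . (a_B, a_C) = 3/20
  [-1/5, 7/20] . (a_B, a_C) = 0

Solving yields:
  a_B = 21/73
  a_C = 12/73

Starting state is B, so the absorption probability is a_B = 21/73.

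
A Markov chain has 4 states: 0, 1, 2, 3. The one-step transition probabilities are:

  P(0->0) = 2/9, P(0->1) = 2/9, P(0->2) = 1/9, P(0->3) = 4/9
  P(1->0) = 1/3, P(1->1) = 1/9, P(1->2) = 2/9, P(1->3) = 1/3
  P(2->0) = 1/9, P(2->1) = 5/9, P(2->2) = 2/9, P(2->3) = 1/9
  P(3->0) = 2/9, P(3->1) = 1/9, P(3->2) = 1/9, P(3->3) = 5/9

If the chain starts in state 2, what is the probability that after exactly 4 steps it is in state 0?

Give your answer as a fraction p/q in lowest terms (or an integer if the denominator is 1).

Computing P^4 by repeated multiplication:
P^1 =
  0: [2/9, 2/9, 1/9, 4/9]
  1: [1/3, 1/9, 2/9, 1/3]
  2: [1/9, 5/9, 2/9, 1/9]
  3: [2/9, 1/9, 1/9, 5/9]
P^2 =
  0: [19/81, 5/27, 4/27, 35/81]
  1: [17/81, 20/81, 4/27, 32/81]
  2: [7/27, 2/9, 16/81, 26/81]
  3: [2/9, 5/27, 11/81, 37/81]
P^3 =
  0: [55/243, 148/729, 4/27, 308/729]
  1: [170/729, 146/729, 113/729, 100/243]
  2: [164/729, 166/729, 115/729, 284/729]
  3: [166/729, 143/729, 107/729, 313/729]
P^4 =
  0: [1498/6561, 442/2187, 985/6561, 2752/6561]
  1: [497/2187, 1351/6561, 988/6561, 2731/6561]
  2: [503/2187, 451/2187, 1010/6561, 2689/6561]
  3: [166/729, 49/243, 979/6561, 2765/6561]

(P^4)[2 -> 0] = 503/2187

Answer: 503/2187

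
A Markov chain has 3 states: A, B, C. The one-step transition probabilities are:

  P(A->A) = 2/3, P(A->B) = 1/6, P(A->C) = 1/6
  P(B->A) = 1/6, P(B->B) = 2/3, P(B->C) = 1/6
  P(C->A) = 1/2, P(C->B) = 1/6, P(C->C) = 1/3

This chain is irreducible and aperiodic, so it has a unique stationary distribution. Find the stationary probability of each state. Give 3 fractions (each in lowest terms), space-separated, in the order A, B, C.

Answer: 7/15 1/3 1/5

Derivation:
The stationary distribution satisfies pi = pi * P, i.e.:
  pi_A = 2/3*pi_A + 1/6*pi_B + 1/2*pi_C
  pi_B = 1/6*pi_A + 2/3*pi_B + 1/6*pi_C
  pi_C = 1/6*pi_A + 1/6*pi_B + 1/3*pi_C
with normalization: pi_A + pi_B + pi_C = 1.

Using the first 2 balance equations plus normalization, the linear system A*pi = b is:
  [-1/3, 1/6, 1/2] . pi = 0
  [1/6, -1/3, 1/6] . pi = 0
  [1, 1, 1] . pi = 1

Solving yields:
  pi_A = 7/15
  pi_B = 1/3
  pi_C = 1/5

Verification (pi * P):
  7/15*2/3 + 1/3*1/6 + 1/5*1/2 = 7/15 = pi_A  (ok)
  7/15*1/6 + 1/3*2/3 + 1/5*1/6 = 1/3 = pi_B  (ok)
  7/15*1/6 + 1/3*1/6 + 1/5*1/3 = 1/5 = pi_C  (ok)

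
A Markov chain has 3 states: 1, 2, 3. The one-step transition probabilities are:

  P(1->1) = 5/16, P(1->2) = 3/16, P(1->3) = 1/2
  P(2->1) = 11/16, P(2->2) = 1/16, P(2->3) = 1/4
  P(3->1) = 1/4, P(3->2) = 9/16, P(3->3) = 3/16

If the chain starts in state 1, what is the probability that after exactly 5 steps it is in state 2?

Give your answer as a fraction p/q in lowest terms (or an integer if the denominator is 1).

Computing P^5 by repeated multiplication:
P^1 =
  1: [5/16, 3/16, 1/2]
  2: [11/16, 1/16, 1/4]
  3: [1/4, 9/16, 3/16]
P^2 =
  1: [45/128, 45/128, 19/64]
  2: [41/128, 35/128, 13/32]
  3: [131/256, 3/16, 77/256]
P^3 =
  1: [109/256, 261/1024, 327/1024]
  2: [399/1024, 313/1024, 39/128]
  3: [1491/4096, 567/2048, 1471/4096]
P^4 =
  1: [6359/16384, 141/512, 5513/16384]
  2: [3343/8192, 2159/8192, 1345/4096]
  3: [25813/65536, 9423/32768, 20877/65536]
P^5 =
  1: [103479/262144, 36603/131072, 85459/262144]
  2: [6403/16384, 18199/65536, 21725/65536]
  3: [419879/1048576, 142089/524288, 344519/1048576]

(P^5)[1 -> 2] = 36603/131072

Answer: 36603/131072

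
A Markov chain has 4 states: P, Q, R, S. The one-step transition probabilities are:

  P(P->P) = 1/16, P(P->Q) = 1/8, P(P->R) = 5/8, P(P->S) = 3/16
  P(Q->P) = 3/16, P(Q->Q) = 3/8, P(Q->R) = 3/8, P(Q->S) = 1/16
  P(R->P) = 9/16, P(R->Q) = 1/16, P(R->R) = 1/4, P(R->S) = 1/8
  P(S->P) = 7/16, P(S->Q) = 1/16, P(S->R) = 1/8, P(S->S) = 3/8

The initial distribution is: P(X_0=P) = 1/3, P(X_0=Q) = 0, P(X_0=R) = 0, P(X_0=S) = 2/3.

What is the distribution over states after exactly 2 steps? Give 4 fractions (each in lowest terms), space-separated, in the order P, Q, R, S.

Propagating the distribution step by step (d_{t+1} = d_t * P):
d_0 = (P=1/3, Q=0, R=0, S=2/3)
  d_1[P] = 1/3*1/16 + 0*3/16 + 0*9/16 + 2/3*7/16 = 5/16
  d_1[Q] = 1/3*1/8 + 0*3/8 + 0*1/16 + 2/3*1/16 = 1/12
  d_1[R] = 1/3*5/8 + 0*3/8 + 0*1/4 + 2/3*1/8 = 7/24
  d_1[S] = 1/3*3/16 + 0*1/16 + 0*1/8 + 2/3*3/8 = 5/16
d_1 = (P=5/16, Q=1/12, R=7/24, S=5/16)
  d_2[P] = 5/16*1/16 + 1/12*3/16 + 7/24*9/16 + 5/16*7/16 = 43/128
  d_2[Q] = 5/16*1/8 + 1/12*3/8 + 7/24*1/16 + 5/16*1/16 = 83/768
  d_2[R] = 5/16*5/8 + 1/12*3/8 + 7/24*1/4 + 5/16*1/8 = 65/192
  d_2[S] = 5/16*3/16 + 1/12*1/16 + 7/24*1/8 + 5/16*3/8 = 167/768
d_2 = (P=43/128, Q=83/768, R=65/192, S=167/768)

Answer: 43/128 83/768 65/192 167/768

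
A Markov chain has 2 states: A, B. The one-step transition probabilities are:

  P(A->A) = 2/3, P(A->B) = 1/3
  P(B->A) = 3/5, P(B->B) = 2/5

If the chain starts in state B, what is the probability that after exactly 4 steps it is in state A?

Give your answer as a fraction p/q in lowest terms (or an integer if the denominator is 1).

Computing P^4 by repeated multiplication:
P^1 =
  A: [2/3, 1/3]
  B: [3/5, 2/5]
P^2 =
  A: [29/45, 16/45]
  B: [16/25, 9/25]
P^3 =
  A: [434/675, 241/675]
  B: [241/375, 134/375]
P^4 =
  A: [6509/10125, 3616/10125]
  B: [3616/5625, 2009/5625]

(P^4)[B -> A] = 3616/5625

Answer: 3616/5625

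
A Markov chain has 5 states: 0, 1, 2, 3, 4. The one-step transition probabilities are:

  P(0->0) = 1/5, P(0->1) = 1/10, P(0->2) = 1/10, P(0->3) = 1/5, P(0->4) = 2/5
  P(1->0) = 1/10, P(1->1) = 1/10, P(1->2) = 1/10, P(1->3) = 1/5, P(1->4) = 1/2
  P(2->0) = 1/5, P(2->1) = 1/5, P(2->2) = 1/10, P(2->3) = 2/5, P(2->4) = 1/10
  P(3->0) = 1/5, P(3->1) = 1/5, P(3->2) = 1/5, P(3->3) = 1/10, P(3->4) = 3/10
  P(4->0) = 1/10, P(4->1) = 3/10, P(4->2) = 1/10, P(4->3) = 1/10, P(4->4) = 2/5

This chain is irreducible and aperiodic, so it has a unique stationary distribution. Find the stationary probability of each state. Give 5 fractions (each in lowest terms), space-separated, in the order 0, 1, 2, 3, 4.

The stationary distribution satisfies pi = pi * P, i.e.:
  pi_0 = 1/5*pi_0 + 1/10*pi_1 + 1/5*pi_2 + 1/5*pi_3 + 1/10*pi_4
  pi_1 = 1/10*pi_0 + 1/10*pi_1 + 1/5*pi_2 + 1/5*pi_3 + 3/10*pi_4
  pi_2 = 1/10*pi_0 + 1/10*pi_1 + 1/10*pi_2 + 1/5*pi_3 + 1/10*pi_4
  pi_3 = 1/5*pi_0 + 1/5*pi_1 + 2/5*pi_2 + 1/10*pi_3 + 1/10*pi_4
  pi_4 = 2/5*pi_0 + 1/2*pi_1 + 1/10*pi_2 + 3/10*pi_3 + 2/5*pi_4
with normalization: pi_0 + pi_1 + pi_2 + pi_3 + pi_4 = 1.

Using the first 4 balance equations plus normalization, the linear system A*pi = b is:
  [-4/5, 1/10, 1/5, 1/5, 1/10] . pi = 0
  [1/10, -9/10, 1/5, 1/5, 3/10] . pi = 0
  [1/10, 1/10, -9/10, 1/5, 1/10] . pi = 0
  [1/5, 1/5, 2/5, -9/10, 1/10] . pi = 0
  [1, 1, 1, 1, 1] . pi = 1

Solving yields:
  pi_0 = 1496/10465
  pi_1 = 2117/10465
  pi_2 = 1224/10465
  pi_3 = 355/2093
  pi_4 = 3853/10465

Verification (pi * P):
  1496/10465*1/5 + 2117/10465*1/10 + 1224/10465*1/5 + 355/2093*1/5 + 3853/10465*1/10 = 1496/10465 = pi_0  (ok)
  1496/10465*1/10 + 2117/10465*1/10 + 1224/10465*1/5 + 355/2093*1/5 + 3853/10465*3/10 = 2117/10465 = pi_1  (ok)
  1496/10465*1/10 + 2117/10465*1/10 + 1224/10465*1/10 + 355/2093*1/5 + 3853/10465*1/10 = 1224/10465 = pi_2  (ok)
  1496/10465*1/5 + 2117/10465*1/5 + 1224/10465*2/5 + 355/2093*1/10 + 3853/10465*1/10 = 355/2093 = pi_3  (ok)
  1496/10465*2/5 + 2117/10465*1/2 + 1224/10465*1/10 + 355/2093*3/10 + 3853/10465*2/5 = 3853/10465 = pi_4  (ok)

Answer: 1496/10465 2117/10465 1224/10465 355/2093 3853/10465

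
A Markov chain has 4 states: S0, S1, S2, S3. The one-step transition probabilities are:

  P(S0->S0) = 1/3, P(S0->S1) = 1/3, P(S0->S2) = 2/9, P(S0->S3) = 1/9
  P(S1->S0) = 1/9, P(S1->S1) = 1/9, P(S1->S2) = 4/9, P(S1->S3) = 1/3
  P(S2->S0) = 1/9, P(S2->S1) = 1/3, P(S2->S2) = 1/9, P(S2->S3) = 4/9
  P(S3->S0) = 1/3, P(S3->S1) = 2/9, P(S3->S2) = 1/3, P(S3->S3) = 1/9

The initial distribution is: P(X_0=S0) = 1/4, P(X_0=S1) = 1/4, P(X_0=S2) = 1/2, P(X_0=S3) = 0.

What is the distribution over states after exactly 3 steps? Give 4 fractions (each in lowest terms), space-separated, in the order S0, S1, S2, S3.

Answer: 157/729 185/729 196/729 191/729

Derivation:
Propagating the distribution step by step (d_{t+1} = d_t * P):
d_0 = (S0=1/4, S1=1/4, S2=1/2, S3=0)
  d_1[S0] = 1/4*1/3 + 1/4*1/9 + 1/2*1/9 + 0*1/3 = 1/6
  d_1[S1] = 1/4*1/3 + 1/4*1/9 + 1/2*1/3 + 0*2/9 = 5/18
  d_1[S2] = 1/4*2/9 + 1/4*4/9 + 1/2*1/9 + 0*1/3 = 2/9
  d_1[S3] = 1/4*1/9 + 1/4*1/3 + 1/2*4/9 + 0*1/9 = 1/3
d_1 = (S0=1/6, S1=5/18, S2=2/9, S3=1/3)
  d_2[S0] = 1/6*1/3 + 5/18*1/9 + 2/9*1/9 + 1/3*1/3 = 2/9
  d_2[S1] = 1/6*1/3 + 5/18*1/9 + 2/9*1/3 + 1/3*2/9 = 19/81
  d_2[S2] = 1/6*2/9 + 5/18*4/9 + 2/9*1/9 + 1/3*1/3 = 8/27
  d_2[S3] = 1/6*1/9 + 5/18*1/3 + 2/9*4/9 + 1/3*1/9 = 20/81
d_2 = (S0=2/9, S1=19/81, S2=8/27, S3=20/81)
  d_3[S0] = 2/9*1/3 + 19/81*1/9 + 8/27*1/9 + 20/81*1/3 = 157/729
  d_3[S1] = 2/9*1/3 + 19/81*1/9 + 8/27*1/3 + 20/81*2/9 = 185/729
  d_3[S2] = 2/9*2/9 + 19/81*4/9 + 8/27*1/9 + 20/81*1/3 = 196/729
  d_3[S3] = 2/9*1/9 + 19/81*1/3 + 8/27*4/9 + 20/81*1/9 = 191/729
d_3 = (S0=157/729, S1=185/729, S2=196/729, S3=191/729)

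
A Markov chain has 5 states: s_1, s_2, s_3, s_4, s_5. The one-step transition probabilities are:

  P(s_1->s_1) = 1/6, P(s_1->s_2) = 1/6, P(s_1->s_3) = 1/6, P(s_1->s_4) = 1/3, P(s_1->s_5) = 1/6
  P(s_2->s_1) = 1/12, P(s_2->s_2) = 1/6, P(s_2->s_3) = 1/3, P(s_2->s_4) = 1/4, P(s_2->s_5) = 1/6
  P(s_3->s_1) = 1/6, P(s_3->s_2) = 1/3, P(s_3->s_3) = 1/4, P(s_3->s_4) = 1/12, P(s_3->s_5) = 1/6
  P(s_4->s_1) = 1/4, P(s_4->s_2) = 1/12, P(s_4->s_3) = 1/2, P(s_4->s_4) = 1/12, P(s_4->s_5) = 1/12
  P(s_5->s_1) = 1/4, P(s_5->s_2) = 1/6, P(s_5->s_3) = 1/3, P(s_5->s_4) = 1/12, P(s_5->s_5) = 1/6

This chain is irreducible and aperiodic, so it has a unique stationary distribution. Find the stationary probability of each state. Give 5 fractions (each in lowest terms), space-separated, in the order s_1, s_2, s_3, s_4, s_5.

The stationary distribution satisfies pi = pi * P, i.e.:
  pi_s_1 = 1/6*pi_s_1 + 1/12*pi_s_2 + 1/6*pi_s_3 + 1/4*pi_s_4 + 1/4*pi_s_5
  pi_s_2 = 1/6*pi_s_1 + 1/6*pi_s_2 + 1/3*pi_s_3 + 1/12*pi_s_4 + 1/6*pi_s_5
  pi_s_3 = 1/6*pi_s_1 + 1/3*pi_s_2 + 1/4*pi_s_3 + 1/2*pi_s_4 + 1/3*pi_s_5
  pi_s_4 = 1/3*pi_s_1 + 1/4*pi_s_2 + 1/12*pi_s_3 + 1/12*pi_s_4 + 1/12*pi_s_5
  pi_s_5 = 1/6*pi_s_1 + 1/6*pi_s_2 + 1/6*pi_s_3 + 1/12*pi_s_4 + 1/6*pi_s_5
with normalization: pi_s_1 + pi_s_2 + pi_s_3 + pi_s_4 + pi_s_5 = 1.

Using the first 4 balance equations plus normalization, the linear system A*pi = b is:
  [-5/6, 1/12, 1/6, 1/4, 1/4] . pi = 0
  [1/6, -5/6, 1/3, 1/12, 1/6] . pi = 0
  [1/6, 1/3, -3/4, 1/2, 1/3] . pi = 0
  [1/3, 1/4, 1/12, -11/12, 1/12] . pi = 0
  [1, 1, 1, 1, 1] . pi = 1

Solving yields:
  pi_s_1 = 532/3025
  pi_s_2 = 247/1210
  pi_s_3 = 84/275
  pi_s_4 = 488/3025
  pi_s_5 = 927/6050

Verification (pi * P):
  532/3025*1/6 + 247/1210*1/12 + 84/275*1/6 + 488/3025*1/4 + 927/6050*1/4 = 532/3025 = pi_s_1  (ok)
  532/3025*1/6 + 247/1210*1/6 + 84/275*1/3 + 488/3025*1/12 + 927/6050*1/6 = 247/1210 = pi_s_2  (ok)
  532/3025*1/6 + 247/1210*1/3 + 84/275*1/4 + 488/3025*1/2 + 927/6050*1/3 = 84/275 = pi_s_3  (ok)
  532/3025*1/3 + 247/1210*1/4 + 84/275*1/12 + 488/3025*1/12 + 927/6050*1/12 = 488/3025 = pi_s_4  (ok)
  532/3025*1/6 + 247/1210*1/6 + 84/275*1/6 + 488/3025*1/12 + 927/6050*1/6 = 927/6050 = pi_s_5  (ok)

Answer: 532/3025 247/1210 84/275 488/3025 927/6050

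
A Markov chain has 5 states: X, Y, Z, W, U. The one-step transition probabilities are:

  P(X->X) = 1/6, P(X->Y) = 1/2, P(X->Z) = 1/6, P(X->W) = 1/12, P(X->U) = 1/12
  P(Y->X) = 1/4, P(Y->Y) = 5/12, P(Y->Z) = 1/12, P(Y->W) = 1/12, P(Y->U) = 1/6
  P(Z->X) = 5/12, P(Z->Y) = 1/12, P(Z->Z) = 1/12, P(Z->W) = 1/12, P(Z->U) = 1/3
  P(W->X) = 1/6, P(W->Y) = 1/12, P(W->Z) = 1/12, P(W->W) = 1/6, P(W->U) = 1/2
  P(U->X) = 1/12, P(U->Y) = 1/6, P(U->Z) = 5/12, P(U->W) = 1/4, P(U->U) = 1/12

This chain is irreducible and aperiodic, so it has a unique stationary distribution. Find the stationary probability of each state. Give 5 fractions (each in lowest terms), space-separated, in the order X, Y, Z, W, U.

The stationary distribution satisfies pi = pi * P, i.e.:
  pi_X = 1/6*pi_X + 1/4*pi_Y + 5/12*pi_Z + 1/6*pi_W + 1/12*pi_U
  pi_Y = 1/2*pi_X + 5/12*pi_Y + 1/12*pi_Z + 1/12*pi_W + 1/6*pi_U
  pi_Z = 1/6*pi_X + 1/12*pi_Y + 1/12*pi_Z + 1/12*pi_W + 5/12*pi_U
  pi_W = 1/12*pi_X + 1/12*pi_Y + 1/12*pi_Z + 1/6*pi_W + 1/4*pi_U
  pi_U = 1/12*pi_X + 1/6*pi_Y + 1/3*pi_Z + 1/2*pi_W + 1/12*pi_U
with normalization: pi_X + pi_Y + pi_Z + pi_W + pi_U = 1.

Using the first 4 balance equations plus normalization, the linear system A*pi = b is:
  [-5/6, 1/4, 5/12, 1/6, 1/12] . pi = 0
  [1/2, -7/12, 1/12, 1/12, 1/6] . pi = 0
  [1/6, 1/12, -11/12, 1/12, 5/12] . pi = 0
  [1/12, 1/12, 1/12, -5/6, 1/4] . pi = 0
  [1, 1, 1, 1, 1] . pi = 1

Solving yields:
  pi_X = 701/3249
  pi_Y = 1853/6498
  pi_Z = 1097/6498
  pi_W = 415/3249
  pi_U = 658/3249

Verification (pi * P):
  701/3249*1/6 + 1853/6498*1/4 + 1097/6498*5/12 + 415/3249*1/6 + 658/3249*1/12 = 701/3249 = pi_X  (ok)
  701/3249*1/2 + 1853/6498*5/12 + 1097/6498*1/12 + 415/3249*1/12 + 658/3249*1/6 = 1853/6498 = pi_Y  (ok)
  701/3249*1/6 + 1853/6498*1/12 + 1097/6498*1/12 + 415/3249*1/12 + 658/3249*5/12 = 1097/6498 = pi_Z  (ok)
  701/3249*1/12 + 1853/6498*1/12 + 1097/6498*1/12 + 415/3249*1/6 + 658/3249*1/4 = 415/3249 = pi_W  (ok)
  701/3249*1/12 + 1853/6498*1/6 + 1097/6498*1/3 + 415/3249*1/2 + 658/3249*1/12 = 658/3249 = pi_U  (ok)

Answer: 701/3249 1853/6498 1097/6498 415/3249 658/3249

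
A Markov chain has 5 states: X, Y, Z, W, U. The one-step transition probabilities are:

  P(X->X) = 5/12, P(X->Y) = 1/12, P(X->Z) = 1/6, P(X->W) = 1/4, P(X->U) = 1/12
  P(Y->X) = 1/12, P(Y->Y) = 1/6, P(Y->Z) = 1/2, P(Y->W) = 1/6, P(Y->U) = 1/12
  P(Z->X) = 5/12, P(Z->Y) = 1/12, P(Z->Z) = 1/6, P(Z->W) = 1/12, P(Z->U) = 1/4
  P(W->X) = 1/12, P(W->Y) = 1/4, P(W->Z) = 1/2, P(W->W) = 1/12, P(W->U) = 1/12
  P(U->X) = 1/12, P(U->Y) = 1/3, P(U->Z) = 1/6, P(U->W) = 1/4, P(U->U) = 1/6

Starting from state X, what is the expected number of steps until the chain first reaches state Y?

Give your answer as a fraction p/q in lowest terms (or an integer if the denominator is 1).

Let h_i = expected steps to first reach Y from state i.
Boundary: h_Y = 0.
First-step equations for the other states:
  h_X = 1 + 5/12*h_X + 1/12*h_Y + 1/6*h_Z + 1/4*h_W + 1/12*h_U
  h_Z = 1 + 5/12*h_X + 1/12*h_Y + 1/6*h_Z + 1/12*h_W + 1/4*h_U
  h_W = 1 + 1/12*h_X + 1/4*h_Y + 1/2*h_Z + 1/12*h_W + 1/12*h_U
  h_U = 1 + 1/12*h_X + 1/3*h_Y + 1/6*h_Z + 1/4*h_W + 1/6*h_U

Substituting h_Y = 0 and rearranging gives the linear system (I - Q) h = 1:
  [7/12, -1/6, -1/4, -1/12] . (h_X, h_Z, h_W, h_U) = 1
  [-5/12, 5/6, -1/12, -1/4] . (h_X, h_Z, h_W, h_U) = 1
  [-1/12, -1/2, 11/12, -1/12] . (h_X, h_Z, h_W, h_U) = 1
  [-1/12, -1/6, -1/4, 5/6] . (h_X, h_Z, h_W, h_U) = 1

Solving yields:
  h_X = 484/71
  h_Z = 474/71
  h_W = 412/71
  h_U = 352/71

Starting state is X, so the expected hitting time is h_X = 484/71.

Answer: 484/71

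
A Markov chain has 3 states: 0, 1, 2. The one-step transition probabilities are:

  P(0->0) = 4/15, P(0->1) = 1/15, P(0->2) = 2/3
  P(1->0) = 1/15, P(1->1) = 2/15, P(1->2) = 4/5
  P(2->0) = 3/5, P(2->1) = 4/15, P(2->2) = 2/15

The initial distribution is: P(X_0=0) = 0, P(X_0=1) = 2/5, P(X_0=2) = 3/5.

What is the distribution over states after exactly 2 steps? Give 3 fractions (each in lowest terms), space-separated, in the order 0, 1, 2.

Propagating the distribution step by step (d_{t+1} = d_t * P):
d_0 = (0=0, 1=2/5, 2=3/5)
  d_1[0] = 0*4/15 + 2/5*1/15 + 3/5*3/5 = 29/75
  d_1[1] = 0*1/15 + 2/5*2/15 + 3/5*4/15 = 16/75
  d_1[2] = 0*2/3 + 2/5*4/5 + 3/5*2/15 = 2/5
d_1 = (0=29/75, 1=16/75, 2=2/5)
  d_2[0] = 29/75*4/15 + 16/75*1/15 + 2/5*3/5 = 134/375
  d_2[1] = 29/75*1/15 + 16/75*2/15 + 2/5*4/15 = 181/1125
  d_2[2] = 29/75*2/3 + 16/75*4/5 + 2/5*2/15 = 542/1125
d_2 = (0=134/375, 1=181/1125, 2=542/1125)

Answer: 134/375 181/1125 542/1125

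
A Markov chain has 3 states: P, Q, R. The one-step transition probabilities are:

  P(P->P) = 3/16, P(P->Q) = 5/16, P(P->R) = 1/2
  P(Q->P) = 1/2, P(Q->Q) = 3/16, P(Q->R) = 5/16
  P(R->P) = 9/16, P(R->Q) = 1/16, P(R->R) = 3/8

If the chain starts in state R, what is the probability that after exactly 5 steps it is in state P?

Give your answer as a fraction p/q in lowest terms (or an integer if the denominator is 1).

Answer: 6599/16384

Derivation:
Computing P^5 by repeated multiplication:
P^1 =
  P: [3/16, 5/16, 1/2]
  Q: [1/2, 3/16, 5/16]
  R: [9/16, 1/16, 3/8]
P^2 =
  P: [121/256, 19/128, 97/256]
  Q: [93/256, 27/128, 109/256]
  R: [89/256, 27/128, 113/256]
P^3 =
  P: [385/1024, 51/256, 435/1024]
  Q: [423/1024, 23/128, 417/1024]
  R: [429/1024, 45/256, 415/1024]
P^4 =
  P: [3351/8192, 743/4096, 3355/8192]
  Q: [3247/8192, 771/4096, 3403/8192]
  R: [3231/8192, 775/4096, 3411/8192]
P^5 =
  P: [6517/16384, 3071/16384, 1699/4096]
  Q: [1647/4096, 3033/16384, 6763/16384]
  R: [6599/16384, 3027/16384, 3379/8192]

(P^5)[R -> P] = 6599/16384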